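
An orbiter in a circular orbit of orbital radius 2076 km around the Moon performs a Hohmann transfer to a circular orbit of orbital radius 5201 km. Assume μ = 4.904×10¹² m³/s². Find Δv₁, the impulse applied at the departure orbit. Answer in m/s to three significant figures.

r₁ = 2076 km = 2.076×10⁶ m.
r₂ = 5201 km = 5.201×10⁶ m.
Transfer ellipse a_t = (r₁ + r₂)/2 = 3.638×10⁶ m.
At r₁: circular v_c1 = √(μ/r₁) = 1537 m/s; transfer-perilune v_p = √[μ(2/r₁ − 1/a_t)] = 1838 m/s.
Δv₁ = v_p − v_c1 = 300.6 m/s.

Δv ≈ 301 m/s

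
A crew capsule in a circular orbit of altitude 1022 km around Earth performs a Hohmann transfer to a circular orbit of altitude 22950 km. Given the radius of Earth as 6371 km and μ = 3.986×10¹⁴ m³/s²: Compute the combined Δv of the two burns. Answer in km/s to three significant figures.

r₁ = 6371 + 1022 = 7393.0 km = 7.3930×10⁶ m.
r₂ = 6371 + 22950 = 29321 km = 2.9321×10⁷ m.
Transfer ellipse a_t = (r₁ + r₂)/2 = 1.836×10⁷ m.
At r₁: circular v_c1 = √(μ/r₁) = 7343 m/s; transfer-perigee v_p = √[μ(2/r₁ − 1/a_t)] = 9280 m/s.
Δv₁ = v_p − v_c1 = 1937 m/s.
At r₂: circular v_c2 = √(μ/r₂) = 3687 m/s; transfer-apogee v_a = √[μ(2/r₂ − 1/a_t)] = 2340 m/s.
Δv₂ = v_c2 − v_a = 1347 m/s.
Total Δv = Δv₁ + Δv₂ = 3284 m/s = 3.284 km/s.

Δv_total ≈ 3.28 km/s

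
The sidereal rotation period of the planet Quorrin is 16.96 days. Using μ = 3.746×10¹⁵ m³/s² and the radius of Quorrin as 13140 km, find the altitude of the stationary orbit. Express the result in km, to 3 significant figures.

h_sync ≈ 5.75×10⁵ km

T = 16.96 days = 1.465×10⁶ s.
A synchronous orbit has period T, so by Kepler's third law a = (μT²/4π²)^(1/3).
μT²/4π² = 3.746×10¹⁵ × (1.465×10⁶)² / 39.48 = 2.037×10²⁶ m³.
a = 5.884×10⁸ m = 5.8843×10⁵ km.
Altitude h = a − R = 5.8843×10⁵ − 13140 = 5.7529×10⁵ km.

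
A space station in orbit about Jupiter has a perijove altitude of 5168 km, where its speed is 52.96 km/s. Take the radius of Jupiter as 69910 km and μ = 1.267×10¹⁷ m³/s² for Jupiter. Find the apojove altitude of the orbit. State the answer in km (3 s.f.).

apojove altitude ≈ 2.99×10⁵ km

r_p = 69910 + 5168 = 75078 km = 7.508×10⁷ m.
Specific energy ε = v²/2 − μ/r = -2.852×10⁸ J/kg, so a = −μ/(2ε) = 2.221×10⁸ m.
The apsides satisfy r_p + r_a = 2a, so the apojove radius is 2a − r_p = 3.692×10⁸ m = 3.6918×10⁵ km.
Apojove altitude = 3.6918×10⁵ − 69910 = 2.9927×10⁵ km.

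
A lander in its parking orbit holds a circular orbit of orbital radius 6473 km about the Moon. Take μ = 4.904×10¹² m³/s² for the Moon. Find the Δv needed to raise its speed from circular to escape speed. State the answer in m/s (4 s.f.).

Δv ≈ 360.5 m/s

r = 6473 km = 6.473×10⁶ m.
Circular speed v_c = √(μ/r) = 870.4 m/s.
Escape speed v_esc = √(2μ/r) = √2 × v_c = 1231 m/s.
Δv = v_esc − v_c = 360.5 m/s.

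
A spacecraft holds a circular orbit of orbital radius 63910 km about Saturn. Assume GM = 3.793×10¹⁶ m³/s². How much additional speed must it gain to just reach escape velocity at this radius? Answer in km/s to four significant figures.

Δv ≈ 10.09 km/s

r = 63910 km = 6.391×10⁷ m.
Circular speed v_c = √(μ/r) = 24360 m/s.
Escape speed v_esc = √(2μ/r) = √2 × v_c = 34450 m/s.
Δv = v_esc − v_c = 10090 m/s = 10.09 km/s.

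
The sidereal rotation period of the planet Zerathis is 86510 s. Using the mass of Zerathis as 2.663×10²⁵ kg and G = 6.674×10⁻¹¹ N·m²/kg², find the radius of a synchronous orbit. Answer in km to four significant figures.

μ = GM = 6.674×10⁻¹¹ × 2.663×10²⁵ = 1.777×10¹⁵ m³/s².
A synchronous orbit has period T, so by Kepler's third law a = (μT²/4π²)^(1/3).
μT²/4π² = 1.777×10¹⁵ × (8.651×10⁴)² / 39.48 = 3.369×10²³ m³.
a = 6.958×10⁷ m = 69584 km.

r_sync ≈ 69580 km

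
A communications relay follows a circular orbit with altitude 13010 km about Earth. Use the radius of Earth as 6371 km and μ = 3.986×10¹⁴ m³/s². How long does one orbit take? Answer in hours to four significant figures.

r = 6371 + 13010 = 19381 km = 1.9381×10⁷ m.
Kepler's third law: T = 2π√(r³/μ) = 2π√((1.938×10⁷)³ / 3.986×10¹⁴).
r³/μ = 1.826×10⁷ s², so T = 2π × 4.274×10³ = 2.685×10⁴ s.
Converting: 2.685×10⁴ s ÷ 3600 = 7.459 hours.

T ≈ 7.459 hours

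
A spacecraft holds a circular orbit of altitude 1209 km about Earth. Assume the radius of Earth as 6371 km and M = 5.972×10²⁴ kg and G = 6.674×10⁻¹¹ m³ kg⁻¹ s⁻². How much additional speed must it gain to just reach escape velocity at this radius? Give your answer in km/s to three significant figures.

Δv ≈ 3.00 km/s

μ = GM = 6.674×10⁻¹¹ × 5.972×10²⁴ = 3.986×10¹⁴ m³/s².
r = 6371 + 1209 = 7580.0 km = 7.5800×10⁶ m.
Circular speed v_c = √(μ/r) = 7251 m/s.
Escape speed v_esc = √(2μ/r) = √2 × v_c = 10250 m/s.
Δv = v_esc − v_c = 3004 m/s = 3.004 km/s.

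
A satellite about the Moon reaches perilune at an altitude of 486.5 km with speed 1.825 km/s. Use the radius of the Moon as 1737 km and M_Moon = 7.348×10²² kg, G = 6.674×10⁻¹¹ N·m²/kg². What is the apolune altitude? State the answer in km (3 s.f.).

apolune altitude ≈ 5120 km

μ = GM = 6.674×10⁻¹¹ × 7.348×10²² = 4.904×10¹² m³/s².
r_p = 1737 + 486.5 = 2223.5 km = 2.224×10⁶ m.
Specific energy ε = v²/2 − μ/r = -5.402×10⁵ J/kg, so a = −μ/(2ε) = 4.539×10⁶ m.
The apsides satisfy r_p + r_a = 2a, so the apolune radius is 2a − r_p = 6.854×10⁶ m = 6854.0 km.
Apolune altitude = 6854.0 − 1737 = 5117.0 km.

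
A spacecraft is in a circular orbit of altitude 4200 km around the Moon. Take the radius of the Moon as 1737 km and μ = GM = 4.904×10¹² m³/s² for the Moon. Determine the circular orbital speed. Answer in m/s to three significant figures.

r = 1737 + 4200 = 5937.0 km = 5.9370×10⁶ m.
For a circular orbit v = √(μ/r) = √(4.904×10¹² / 5.937×10⁶) = √(8.260×10⁵) = 908.8 m/s.

v ≈ 909 m/s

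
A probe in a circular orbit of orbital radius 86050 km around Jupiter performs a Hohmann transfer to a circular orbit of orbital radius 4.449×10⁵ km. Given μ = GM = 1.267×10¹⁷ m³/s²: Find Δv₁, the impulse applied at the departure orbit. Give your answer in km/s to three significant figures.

Δv ≈ 11.3 km/s

r₁ = 86050 km = 8.605×10⁷ m.
r₂ = 4.449×10⁵ km = 4.449×10⁸ m.
Transfer ellipse a_t = (r₁ + r₂)/2 = 2.655×10⁸ m.
At r₁: circular v_c1 = √(μ/r₁) = 38370 m/s; transfer-perijove v_p = √[μ(2/r₁ − 1/a_t)] = 49670 m/s.
Δv₁ = v_p − v_c1 = 11300 m/s.
= 11.30 km/s.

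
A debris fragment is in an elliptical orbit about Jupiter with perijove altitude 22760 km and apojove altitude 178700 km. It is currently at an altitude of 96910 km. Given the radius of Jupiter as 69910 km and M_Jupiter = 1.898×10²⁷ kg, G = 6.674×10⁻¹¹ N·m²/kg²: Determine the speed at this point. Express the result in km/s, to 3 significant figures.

v ≈ 27.9 km/s

μ = GM = 6.674×10⁻¹¹ × 1.898×10²⁷ = 1.267×10¹⁷ m³/s².
r_p = 69910 + 22760 = 92670 km = 9.2670×10⁷ m.
r_a = 69910 + 178700 = 248610 km = 2.4861×10⁸ m.
r = 69910 + 96910 = 1.6682×10⁵ km = 1.668×10⁸ m.
Semi-major axis a = (r_p + r_a)/2 = 1.7064×10⁵ km = 1.706×10⁸ m.
Vis-viva: v² = μ(2/r − 1/a) = 1.267×10¹⁷ × (1.199×10⁻⁸ − 5.860×10⁻⁹) = 7.763×10⁸ m²/s².
v = 27860 m/s = 27.86 km/s.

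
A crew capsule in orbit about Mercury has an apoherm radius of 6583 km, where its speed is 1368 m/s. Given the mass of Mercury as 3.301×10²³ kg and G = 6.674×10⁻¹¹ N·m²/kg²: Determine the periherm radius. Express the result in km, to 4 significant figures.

μ = GM = 6.674×10⁻¹¹ × 3.301×10²³ = 2.203×10¹³ m³/s².
r_a = 6.583×10⁶ m.
Specific energy ε = v²/2 − μ/r = -2.411×10⁶ J/kg, so a = −μ/(2ε) = 4.569×10⁶ m.
The apsides satisfy r_p + r_a = 2a, so the periherm radius is 2a − r_a = 2.555×10⁶ m = 2555.0 km.

periherm radius ≈ 2555 km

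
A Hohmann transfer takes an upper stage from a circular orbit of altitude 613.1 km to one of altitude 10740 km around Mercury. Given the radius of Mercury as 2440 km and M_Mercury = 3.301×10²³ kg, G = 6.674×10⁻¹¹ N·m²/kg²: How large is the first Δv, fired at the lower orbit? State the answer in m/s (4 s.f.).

Δv ≈ 736.8 m/s

μ = GM = 6.674×10⁻¹¹ × 3.301×10²³ = 2.203×10¹³ m³/s².
r₁ = 2440 + 613.1 = 3053.1 km = 3.0531×10⁶ m.
r₂ = 2440 + 10740 = 13180 km = 1.3180×10⁷ m.
Transfer ellipse a_t = (r₁ + r₂)/2 = 8.117×10⁶ m.
At r₁: circular v_c1 = √(μ/r₁) = 2686 m/s; transfer-periherm v_p = √[μ(2/r₁ − 1/a_t)] = 3423 m/s.
Δv₁ = v_p − v_c1 = 736.8 m/s.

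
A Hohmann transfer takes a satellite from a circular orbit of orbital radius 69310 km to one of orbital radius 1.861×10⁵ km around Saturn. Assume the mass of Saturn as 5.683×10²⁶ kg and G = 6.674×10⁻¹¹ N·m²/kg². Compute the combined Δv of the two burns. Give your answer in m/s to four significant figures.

μ = GM = 6.674×10⁻¹¹ × 5.683×10²⁶ = 3.793×10¹⁶ m³/s².
r₁ = 69310 km = 6.931×10⁷ m.
r₂ = 1.861×10⁵ km = 1.861×10⁸ m.
Transfer ellipse a_t = (r₁ + r₂)/2 = 1.277×10⁸ m.
At r₁: circular v_c1 = √(μ/r₁) = 23390 m/s; transfer-perikrone v_p = √[μ(2/r₁ − 1/a_t)] = 28240 m/s.
Δv₁ = v_p − v_c1 = 4846 m/s.
At r₂: circular v_c2 = √(μ/r₂) = 14280 m/s; transfer-apokrone v_a = √[μ(2/r₂ − 1/a_t)] = 10520 m/s.
Δv₂ = v_c2 − v_a = 3759 m/s.
Total Δv = Δv₁ + Δv₂ = 8605 m/s.

Δv_total ≈ 8605 m/s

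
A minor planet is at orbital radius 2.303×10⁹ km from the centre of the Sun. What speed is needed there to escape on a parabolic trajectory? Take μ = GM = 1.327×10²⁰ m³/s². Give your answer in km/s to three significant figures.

r = 2.303×10⁹ km = 2.303×10¹² m.
Escape speed v_esc = √(2μ/r) = √(2 × 1.327×10²⁰ / 2.303×10¹²) = √(1.152×10⁸) = 10740 m/s.
= 10.74 km/s.

v_esc ≈ 10.7 km/s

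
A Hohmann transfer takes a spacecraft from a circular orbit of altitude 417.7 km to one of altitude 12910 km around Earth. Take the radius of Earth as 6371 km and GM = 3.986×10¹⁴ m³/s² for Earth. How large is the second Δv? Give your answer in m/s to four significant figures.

Δv ≈ 1265 m/s

r₁ = 6371 + 417.7 = 6788.7 km = 6.7887×10⁶ m.
r₂ = 6371 + 12910 = 19281 km = 1.9281×10⁷ m.
Transfer ellipse a_t = (r₁ + r₂)/2 = 1.303×10⁷ m.
At r₁: circular v_c1 = √(μ/r₁) = 7663 m/s; transfer-perigee v_p = √[μ(2/r₁ − 1/a_t)] = 9319 m/s.
At r₂: circular v_c2 = √(μ/r₂) = 4547 m/s; transfer-apogee v_a = √[μ(2/r₂ − 1/a_t)] = 3281 m/s.
Δv₂ = v_c2 − v_a = 1265 m/s.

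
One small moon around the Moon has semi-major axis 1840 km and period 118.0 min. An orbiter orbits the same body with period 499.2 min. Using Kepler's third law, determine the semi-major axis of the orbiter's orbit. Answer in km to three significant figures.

Kepler's third law: a³ ∝ T², so a₂ = a₁ (T₂/T₁)^(2/3).
T₂/T₁ = 4.231, (T₂/T₁)^(2/3) = 2.616.
a₂ = 1840 × 2.616 = 4813 km.

a₂ ≈ 4810 km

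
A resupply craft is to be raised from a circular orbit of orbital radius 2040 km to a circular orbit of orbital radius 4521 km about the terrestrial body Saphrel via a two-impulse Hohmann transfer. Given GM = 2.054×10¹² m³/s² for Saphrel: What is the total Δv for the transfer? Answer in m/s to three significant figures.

Δv_total ≈ 317 m/s

r₁ = 2040 km = 2.040×10⁶ m.
r₂ = 4521 km = 4.521×10⁶ m.
Transfer ellipse a_t = (r₁ + r₂)/2 = 3.280×10⁶ m.
At r₁: circular v_c1 = √(μ/r₁) = 1003 m/s; transfer-periapsis v_p = √[μ(2/r₁ − 1/a_t)] = 1178 m/s.
Δv₁ = v_p − v_c1 = 174.5 m/s.
At r₂: circular v_c2 = √(μ/r₂) = 674.0 m/s; transfer-apoapsis v_a = √[μ(2/r₂ − 1/a_t)] = 531.5 m/s.
Δv₂ = v_c2 − v_a = 142.5 m/s.
Total Δv = Δv₁ + Δv₂ = 317.0 m/s.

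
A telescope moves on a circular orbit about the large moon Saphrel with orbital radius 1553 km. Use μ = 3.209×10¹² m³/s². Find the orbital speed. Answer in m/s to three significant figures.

v ≈ 1440 m/s

r = 1553 km = 1.553×10⁶ m.
For a circular orbit v = √(μ/r) = √(3.209×10¹² / 1.553×10⁶) = √(2.066×10⁶) = 1437 m/s.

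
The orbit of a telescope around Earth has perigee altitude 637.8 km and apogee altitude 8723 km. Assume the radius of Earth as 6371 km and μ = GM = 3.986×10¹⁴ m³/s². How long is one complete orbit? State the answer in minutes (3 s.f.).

T ≈ 193 minutes

r_p = 6371 + 637.8 = 7008.8 km = 7.0088×10⁶ m.
r_a = 6371 + 8723 = 15094 km = 1.5094×10⁷ m.
Semi-major axis a = (r_p + r_a)/2 = (7008.8 + 15094)/2 = 11051 km = 1.105×10⁷ m.
By Kepler's third law T = 2π√(a³/μ) = 2π × 1.840×10³ = 1.156×10⁴ s.
= 192.7 minutes.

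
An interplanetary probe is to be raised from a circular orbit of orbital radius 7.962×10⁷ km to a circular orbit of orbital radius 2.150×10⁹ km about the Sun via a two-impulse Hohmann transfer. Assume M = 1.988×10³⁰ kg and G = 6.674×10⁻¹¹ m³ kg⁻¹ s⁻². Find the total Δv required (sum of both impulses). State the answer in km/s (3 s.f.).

Δv_total ≈ 21.6 km/s

μ = GM = 6.674×10⁻¹¹ × 1.988×10³⁰ = 1.327×10²⁰ m³/s².
r₁ = 7.962×10⁷ km = 7.962×10¹⁰ m.
r₂ = 2.150×10⁹ km = 2.150×10¹² m.
Transfer ellipse a_t = (r₁ + r₂)/2 = 1.115×10¹² m.
At r₁: circular v_c1 = √(μ/r₁) = 40820 m/s; transfer-perihelion v_p = √[μ(2/r₁ − 1/a_t)] = 56690 m/s.
Δv₁ = v_p − v_c1 = 15870 m/s.
At r₂: circular v_c2 = √(μ/r₂) = 7856 m/s; transfer-aphelion v_a = √[μ(2/r₂ − 1/a_t)] = 2099 m/s.
Δv₂ = v_c2 − v_a = 5756 m/s.
Total Δv = Δv₁ + Δv₂ = 21620 m/s = 21.62 km/s.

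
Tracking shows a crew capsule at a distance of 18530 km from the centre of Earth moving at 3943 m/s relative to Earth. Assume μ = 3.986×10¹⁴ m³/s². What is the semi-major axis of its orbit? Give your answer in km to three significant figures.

a ≈ 14500 km

r = 1.853×10⁷ m.
Vis-viva rearranged: 1/a = 2/r − v²/μ = 1.079×10⁻⁷ − 3.900×10⁻⁸ = 6.893×10⁻⁸ m⁻¹.
a = 1.451×10⁷ m = 14508 km.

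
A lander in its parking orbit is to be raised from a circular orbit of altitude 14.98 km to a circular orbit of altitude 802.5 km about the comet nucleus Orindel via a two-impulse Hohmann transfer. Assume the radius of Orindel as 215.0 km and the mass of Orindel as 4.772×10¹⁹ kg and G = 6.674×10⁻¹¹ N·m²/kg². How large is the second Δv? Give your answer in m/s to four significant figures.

Δv ≈ 21.98 m/s

μ = GM = 6.674×10⁻¹¹ × 4.772×10¹⁹ = 3.185×10⁹ m³/s².
r₁ = 215.0 + 14.98 = 229.98 km = 2.2998×10⁵ m.
r₂ = 215.0 + 802.5 = 1017.5 km = 1.0175×10⁶ m.
Transfer ellipse a_t = (r₁ + r₂)/2 = 6.237×10⁵ m.
At r₁: circular v_c1 = √(μ/r₁) = 117.7 m/s; transfer-periapsis v_p = √[μ(2/r₁ − 1/a_t)] = 150.3 m/s.
At r₂: circular v_c2 = √(μ/r₂) = 55.95 m/s; transfer-apoapsis v_a = √[μ(2/r₂ − 1/a_t)] = 33.97 m/s.
Δv₂ = v_c2 − v_a = 21.98 m/s.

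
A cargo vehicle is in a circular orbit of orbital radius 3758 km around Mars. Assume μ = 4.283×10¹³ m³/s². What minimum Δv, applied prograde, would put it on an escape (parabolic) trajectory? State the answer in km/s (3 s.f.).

r = 3758 km = 3.758×10⁶ m.
Circular speed v_c = √(μ/r) = 3376 m/s.
Escape speed v_esc = √(2μ/r) = √2 × v_c = 4774 m/s.
Δv = v_esc − v_c = 1398 m/s = 1.398 km/s.

Δv ≈ 1.40 km/s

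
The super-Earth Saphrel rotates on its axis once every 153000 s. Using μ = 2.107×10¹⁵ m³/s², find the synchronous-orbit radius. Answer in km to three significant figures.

r_sync ≈ 1.08×10⁵ km

A synchronous orbit has period T, so by Kepler's third law a = (μT²/4π²)^(1/3).
μT²/4π² = 2.107×10¹⁵ × (1.530×10⁵)² / 39.48 = 1.249×10²⁴ m³.
a = 1.077×10⁸ m = 1.0770×10⁵ km.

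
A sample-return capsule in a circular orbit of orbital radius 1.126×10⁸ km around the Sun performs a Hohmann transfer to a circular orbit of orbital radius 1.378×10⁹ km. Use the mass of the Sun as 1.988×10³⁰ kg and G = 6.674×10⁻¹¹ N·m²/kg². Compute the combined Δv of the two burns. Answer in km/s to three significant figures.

Δv_total ≈ 18.3 km/s

μ = GM = 6.674×10⁻¹¹ × 1.988×10³⁰ = 1.327×10²⁰ m³/s².
r₁ = 1.126×10⁸ km = 1.126×10¹¹ m.
r₂ = 1.378×10⁹ km = 1.378×10¹² m.
Transfer ellipse a_t = (r₁ + r₂)/2 = 7.453×10¹¹ m.
At r₁: circular v_c1 = √(μ/r₁) = 34330 m/s; transfer-perihelion v_p = √[μ(2/r₁ − 1/a_t)] = 46680 m/s.
Δv₁ = v_p − v_c1 = 12350 m/s.
At r₂: circular v_c2 = √(μ/r₂) = 9812 m/s; transfer-aphelion v_a = √[μ(2/r₂ − 1/a_t)] = 3814 m/s.
Δv₂ = v_c2 − v_a = 5998 m/s.
Total Δv = Δv₁ + Δv₂ = 18350 m/s = 18.35 km/s.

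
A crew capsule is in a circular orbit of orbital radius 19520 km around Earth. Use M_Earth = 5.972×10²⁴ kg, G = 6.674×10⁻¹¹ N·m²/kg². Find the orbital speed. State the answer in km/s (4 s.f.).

μ = GM = 6.674×10⁻¹¹ × 5.972×10²⁴ = 3.986×10¹⁴ m³/s².
r = 19520 km = 1.952×10⁷ m.
For a circular orbit v = √(μ/r) = √(3.986×10¹⁴ / 1.952×10⁷) = √(2.042×10⁷) = 4519 m/s.
That is 4.519 km/s.

v ≈ 4.519 km/s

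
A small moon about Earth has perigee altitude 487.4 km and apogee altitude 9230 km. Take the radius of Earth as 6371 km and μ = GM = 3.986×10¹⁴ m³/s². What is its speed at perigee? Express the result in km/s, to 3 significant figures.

v ≈ 8.99 km/s

r_p = 6371 + 487.4 = 6858.4 km = 6.8584×10⁶ m.
r_a = 6371 + 9230 = 15601 km = 1.5601×10⁷ m.
Semi-major axis a = (r_p + r_a)/2 = 11230 km = 1.123×10⁷ m.
Vis-viva: v² = μ(2/r − 1/a) = 3.986×10¹⁴ × (2.916×10⁻⁷ − 8.905×10⁻⁸) = 8.074×10⁷ m²/s².
v = 8986 m/s = 8.986 km/s.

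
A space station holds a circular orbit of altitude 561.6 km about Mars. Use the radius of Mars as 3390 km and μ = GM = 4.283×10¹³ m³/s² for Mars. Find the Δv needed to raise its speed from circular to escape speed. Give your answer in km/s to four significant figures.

Δv ≈ 1.364 km/s

r = 3390 + 561.6 = 3951.6 km = 3.9516×10⁶ m.
Circular speed v_c = √(μ/r) = 3292 m/s.
Escape speed v_esc = √(2μ/r) = √2 × v_c = 4656 m/s.
Δv = v_esc − v_c = 1364 m/s = 1.364 km/s.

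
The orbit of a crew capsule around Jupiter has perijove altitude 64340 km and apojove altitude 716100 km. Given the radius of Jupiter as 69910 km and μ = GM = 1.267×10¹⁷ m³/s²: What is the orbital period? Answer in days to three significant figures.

r_p = 69910 + 64340 = 134250 km = 1.3425×10⁸ m.
r_a = 69910 + 716100 = 786010 km = 7.8601×10⁸ m.
Semi-major axis a = (r_p + r_a)/2 = (1.3425×10⁵ + 7.8601×10⁵)/2 = 4.6013×10⁵ km = 4.601×10⁸ m.
By Kepler's third law T = 2π√(a³/μ) = 2π × 2.773×10⁴ = 1.742×10⁵ s.
= 2.017 days.

T ≈ 2.02 days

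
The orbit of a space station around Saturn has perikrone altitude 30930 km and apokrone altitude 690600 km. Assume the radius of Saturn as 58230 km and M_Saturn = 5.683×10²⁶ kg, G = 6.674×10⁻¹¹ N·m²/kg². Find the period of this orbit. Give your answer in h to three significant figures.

μ = GM = 6.674×10⁻¹¹ × 5.683×10²⁶ = 3.793×10¹⁶ m³/s².
r_p = 58230 + 30930 = 89160 km = 8.9160×10⁷ m.
r_a = 58230 + 690600 = 748830 km = 7.4883×10⁸ m.
Semi-major axis a = (r_p + r_a)/2 = (89160 + 7.4883×10⁵)/2 = 4.1900×10⁵ km = 4.190×10⁸ m.
By Kepler's third law T = 2π√(a³/μ) = 2π × 4.404×10⁴ = 2.767×10⁵ s.
= 76.86 h.

T ≈ 76.9 h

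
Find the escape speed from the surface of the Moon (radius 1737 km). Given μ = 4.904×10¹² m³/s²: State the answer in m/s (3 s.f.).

v_esc ≈ 2380 m/s

r = R = 1.737×10⁶ m.
Escape speed v_esc = √(2μ/r) = √(2 × 4.904×10¹² / 1.737×10⁶) = √(5.647×10⁶) = 2376 m/s.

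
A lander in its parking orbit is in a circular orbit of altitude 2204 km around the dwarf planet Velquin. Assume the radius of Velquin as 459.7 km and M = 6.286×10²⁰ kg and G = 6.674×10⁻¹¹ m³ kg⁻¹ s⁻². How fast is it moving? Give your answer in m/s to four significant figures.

μ = GM = 6.674×10⁻¹¹ × 6.286×10²⁰ = 4.195×10¹⁰ m³/s².
r = 459.7 + 2204 = 2663.7 km = 2.6637×10⁶ m.
For a circular orbit v = √(μ/r) = √(4.195×10¹⁰ / 2.664×10⁶) = √(1.575×10⁴) = 125.5 m/s.

v ≈ 125.5 m/s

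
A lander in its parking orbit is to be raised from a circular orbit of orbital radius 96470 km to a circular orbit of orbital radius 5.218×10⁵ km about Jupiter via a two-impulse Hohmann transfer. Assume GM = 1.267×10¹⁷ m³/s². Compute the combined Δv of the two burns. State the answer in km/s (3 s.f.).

Δv_total ≈ 17.7 km/s

r₁ = 96470 km = 9.647×10⁷ m.
r₂ = 5.218×10⁵ km = 5.218×10⁸ m.
Transfer ellipse a_t = (r₁ + r₂)/2 = 3.091×10⁸ m.
At r₁: circular v_c1 = √(μ/r₁) = 36240 m/s; transfer-perijove v_p = √[μ(2/r₁ − 1/a_t)] = 47080 m/s.
Δv₁ = v_p − v_c1 = 10840 m/s.
At r₂: circular v_c2 = √(μ/r₂) = 15580 m/s; transfer-apojove v_a = √[μ(2/r₂ − 1/a_t)] = 8705 m/s.
Δv₂ = v_c2 − v_a = 6878 m/s.
Total Δv = Δv₁ + Δv₂ = 17720 m/s = 17.72 km/s.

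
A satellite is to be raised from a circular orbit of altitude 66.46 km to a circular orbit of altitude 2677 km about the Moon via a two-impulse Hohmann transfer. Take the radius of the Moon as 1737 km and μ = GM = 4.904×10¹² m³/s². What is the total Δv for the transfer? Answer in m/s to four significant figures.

r₁ = 1737 + 66.46 = 1803.5 km = 1.8035×10⁶ m.
r₂ = 1737 + 2677 = 4414.0 km = 4.4140×10⁶ m.
Transfer ellipse a_t = (r₁ + r₂)/2 = 3.109×10⁶ m.
At r₁: circular v_c1 = √(μ/r₁) = 1649 m/s; transfer-perilune v_p = √[μ(2/r₁ − 1/a_t)] = 1965 m/s.
Δv₁ = v_p − v_c1 = 315.9 m/s.
At r₂: circular v_c2 = √(μ/r₂) = 1054 m/s; transfer-apolune v_a = √[μ(2/r₂ − 1/a_t)] = 802.8 m/s.
Δv₂ = v_c2 − v_a = 251.2 m/s.
Total Δv = Δv₁ + Δv₂ = 567.1 m/s.

Δv_total ≈ 567.1 m/s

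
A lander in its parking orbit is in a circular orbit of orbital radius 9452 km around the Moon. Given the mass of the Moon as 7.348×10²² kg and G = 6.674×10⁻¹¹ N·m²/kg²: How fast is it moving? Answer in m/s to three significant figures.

v ≈ 720 m/s

μ = GM = 6.674×10⁻¹¹ × 7.348×10²² = 4.904×10¹² m³/s².
r = 9452 km = 9.452×10⁶ m.
For a circular orbit v = √(μ/r) = √(4.904×10¹² / 9.452×10⁶) = √(5.188×10⁵) = 720.3 m/s.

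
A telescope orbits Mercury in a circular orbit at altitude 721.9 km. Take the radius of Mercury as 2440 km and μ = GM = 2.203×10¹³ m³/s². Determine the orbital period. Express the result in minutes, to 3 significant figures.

r = 2440 + 721.9 = 3161.9 km = 3.1619×10⁶ m.
Kepler's third law: T = 2π√(r³/μ) = 2π√((3.162×10⁶)³ / 2.203×10¹³).
r³/μ = 1.435×10⁶ s², so T = 2π × 1.198×10³ = 7.527×10³ s.
Converting: 7.527×10³ s ÷ 60.00 = 125.4 minutes.

T ≈ 125 minutes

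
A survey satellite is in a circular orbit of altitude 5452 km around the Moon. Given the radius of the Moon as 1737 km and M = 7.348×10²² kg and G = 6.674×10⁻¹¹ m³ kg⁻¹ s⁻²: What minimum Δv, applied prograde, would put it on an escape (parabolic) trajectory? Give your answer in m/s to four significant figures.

μ = GM = 6.674×10⁻¹¹ × 7.348×10²² = 4.904×10¹² m³/s².
r = 1737 + 5452 = 7189.0 km = 7.1890×10⁶ m.
Circular speed v_c = √(μ/r) = 825.9 m/s.
Escape speed v_esc = √(2μ/r) = √2 × v_c = 1168 m/s.
Δv = v_esc − v_c = 342.1 m/s.

Δv ≈ 342.1 m/s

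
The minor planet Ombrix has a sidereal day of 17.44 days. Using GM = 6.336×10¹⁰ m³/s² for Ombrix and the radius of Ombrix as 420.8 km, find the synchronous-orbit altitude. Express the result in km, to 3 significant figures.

T = 17.44 days = 1.507×10⁶ s.
A synchronous orbit has period T, so by Kepler's third law a = (μT²/4π²)^(1/3).
μT²/4π² = 6.336×10¹⁰ × (1.507×10⁶)² / 39.48 = 3.644×10²¹ m³.
a = 1.539×10⁷ m = 15388 km.
Altitude h = a − R = 15388 − 420.8 = 14968 km.

h_sync ≈ 15000 km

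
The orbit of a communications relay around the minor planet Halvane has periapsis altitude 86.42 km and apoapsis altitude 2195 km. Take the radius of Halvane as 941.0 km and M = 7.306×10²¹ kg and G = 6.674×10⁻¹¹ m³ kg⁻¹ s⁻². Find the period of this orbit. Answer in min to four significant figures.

μ = GM = 6.674×10⁻¹¹ × 7.306×10²¹ = 4.876×10¹¹ m³/s².
r_p = 941.0 + 86.42 = 1027.4 km = 1.0274×10⁶ m.
r_a = 941.0 + 2195 = 3136.0 km = 3.1360×10⁶ m.
Semi-major axis a = (r_p + r_a)/2 = (1027.4 + 3136.0)/2 = 2081.7 km = 2.082×10⁶ m.
By Kepler's third law T = 2π√(a³/μ) = 2π × 4.301×10³ = 2.703×10⁴ s.
= 450.4 min.

T ≈ 450.4 min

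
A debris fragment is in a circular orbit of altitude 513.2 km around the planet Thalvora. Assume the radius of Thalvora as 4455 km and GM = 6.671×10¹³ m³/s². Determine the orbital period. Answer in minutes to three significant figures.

r = 4455 + 513.2 = 4968.2 km = 4.9682×10⁶ m.
Kepler's third law: T = 2π√(r³/μ) = 2π√((4.968×10⁶)³ / 6.671×10¹³).
r³/μ = 1.838×10⁶ s², so T = 2π × 1.356×10³ = 8.519×10³ s.
Converting: 8.519×10³ s ÷ 60.00 = 142.0 minutes.

T ≈ 142 minutes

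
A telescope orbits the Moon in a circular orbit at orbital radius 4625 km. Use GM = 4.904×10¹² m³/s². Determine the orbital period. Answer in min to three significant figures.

r = 4625 km = 4.625×10⁶ m.
Kepler's third law: T = 2π√(r³/μ) = 2π√((4.625×10⁶)³ / 4.904×10¹²).
r³/μ = 2.017×10⁷ s², so T = 2π × 4.492×10³ = 2.822×10⁴ s.
Converting: 2.822×10⁴ s ÷ 60.00 = 470.3 min.

T ≈ 470 min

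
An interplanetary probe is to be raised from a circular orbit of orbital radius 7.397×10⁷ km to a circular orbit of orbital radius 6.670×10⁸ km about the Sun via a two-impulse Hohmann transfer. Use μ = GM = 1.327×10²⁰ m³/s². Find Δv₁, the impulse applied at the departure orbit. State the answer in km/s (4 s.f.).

Δv ≈ 14.48 km/s

r₁ = 7.397×10⁷ km = 7.397×10¹⁰ m.
r₂ = 6.670×10⁸ km = 6.670×10¹¹ m.
Transfer ellipse a_t = (r₁ + r₂)/2 = 3.705×10¹¹ m.
At r₁: circular v_c1 = √(μ/r₁) = 42360 m/s; transfer-perihelion v_p = √[μ(2/r₁ − 1/a_t)] = 56830 m/s.
Δv₁ = v_p − v_c1 = 14480 m/s.
= 14.48 km/s.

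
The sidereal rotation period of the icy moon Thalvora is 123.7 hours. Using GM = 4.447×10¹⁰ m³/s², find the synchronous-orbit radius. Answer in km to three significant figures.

r_sync ≈ 6070 km

T = 123.7 hours = 4.453×10⁵ s.
A synchronous orbit has period T, so by Kepler's third law a = (μT²/4π²)^(1/3).
μT²/4π² = 4.447×10¹⁰ × (4.453×10⁵)² / 39.48 = 2.234×10²⁰ m³.
a = 6.068×10⁶ m = 6067.6 km.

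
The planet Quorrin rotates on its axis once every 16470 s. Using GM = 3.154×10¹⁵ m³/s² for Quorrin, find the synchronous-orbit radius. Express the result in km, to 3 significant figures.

r_sync ≈ 27900 km

A synchronous orbit has period T, so by Kepler's third law a = (μT²/4π²)^(1/3).
μT²/4π² = 3.154×10¹⁵ × (1.647×10⁴)² / 39.48 = 2.167×10²² m³.
a = 2.788×10⁷ m = 27880 km.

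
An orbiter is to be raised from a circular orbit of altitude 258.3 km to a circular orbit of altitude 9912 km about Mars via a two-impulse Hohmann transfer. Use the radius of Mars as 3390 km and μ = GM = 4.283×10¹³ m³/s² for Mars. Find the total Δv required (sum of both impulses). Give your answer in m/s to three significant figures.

Δv_total ≈ 1480 m/s

r₁ = 3390 + 258.3 = 3648.3 km = 3.6483×10⁶ m.
r₂ = 3390 + 9912 = 13302 km = 1.3302×10⁷ m.
Transfer ellipse a_t = (r₁ + r₂)/2 = 8.475×10⁶ m.
At r₁: circular v_c1 = √(μ/r₁) = 3426 m/s; transfer-periapsis v_p = √[μ(2/r₁ − 1/a_t)] = 4293 m/s.
Δv₁ = v_p − v_c1 = 866.2 m/s.
At r₂: circular v_c2 = √(μ/r₂) = 1794 m/s; transfer-apoapsis v_a = √[μ(2/r₂ − 1/a_t)] = 1177 m/s.
Δv₂ = v_c2 − v_a = 617.1 m/s.
Total Δv = Δv₁ + Δv₂ = 1483 m/s.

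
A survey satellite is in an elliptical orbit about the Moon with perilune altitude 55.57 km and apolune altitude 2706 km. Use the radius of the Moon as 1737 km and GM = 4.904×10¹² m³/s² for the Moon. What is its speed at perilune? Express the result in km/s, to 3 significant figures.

r_p = 1737 + 55.57 = 1792.6 km = 1.7926×10⁶ m.
r_a = 1737 + 2706 = 4443.0 km = 4.4430×10⁶ m.
Semi-major axis a = (r_p + r_a)/2 = 3117.8 km = 3.118×10⁶ m.
Vis-viva: v² = μ(2/r − 1/a) = 4.904×10¹² × (1.116×10⁻⁶ − 3.207×10⁻⁷) = 3.899×10⁶ m²/s².
v = 1974 m/s = 1.974 km/s.

v ≈ 1.97 km/s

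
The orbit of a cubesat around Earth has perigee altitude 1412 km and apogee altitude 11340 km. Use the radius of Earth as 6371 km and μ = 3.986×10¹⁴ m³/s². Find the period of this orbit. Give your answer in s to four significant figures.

T ≈ 14320 s

r_p = 6371 + 1412 = 7783.0 km = 7.7830×10⁶ m.
r_a = 6371 + 11340 = 17711 km = 1.7711×10⁷ m.
Semi-major axis a = (r_p + r_a)/2 = (7783.0 + 17711)/2 = 12747 km = 1.275×10⁷ m.
By Kepler's third law T = 2π√(a³/μ) = 2π × 2.280×10³ = 1.432×10⁴ s.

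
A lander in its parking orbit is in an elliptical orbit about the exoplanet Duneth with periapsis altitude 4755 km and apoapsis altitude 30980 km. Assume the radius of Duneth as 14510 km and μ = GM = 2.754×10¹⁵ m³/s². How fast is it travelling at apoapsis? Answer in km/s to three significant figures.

r_p = 14510 + 4755 = 19265 km = 1.9265×10⁷ m.
r_a = 14510 + 30980 = 45490 km = 4.5490×10⁷ m.
Semi-major axis a = (r_p + r_a)/2 = 32378 km = 3.238×10⁷ m.
Vis-viva: v² = μ(2/r − 1/a) = 2.754×10¹⁵ × (4.397×10⁻⁸ − 3.089×10⁻⁸) = 3.602×10⁷ m²/s².
v = 6002 m/s = 6.002 km/s.

v ≈ 6.00 km/s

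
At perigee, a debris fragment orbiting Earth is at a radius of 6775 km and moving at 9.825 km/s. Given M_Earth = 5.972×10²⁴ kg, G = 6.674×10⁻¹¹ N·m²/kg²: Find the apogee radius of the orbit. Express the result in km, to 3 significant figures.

apogee radius ≈ 31000 km

μ = GM = 6.674×10⁻¹¹ × 5.972×10²⁴ = 3.986×10¹⁴ m³/s².
r_p = 6.775×10⁶ m.
Specific energy ε = v²/2 − μ/r = -1.056×10⁷ J/kg, so a = −μ/(2ε) = 1.886×10⁷ m.
The apsides satisfy r_p + r_a = 2a, so the apogee radius is 2a − r_p = 3.095×10⁷ m = 30953 km.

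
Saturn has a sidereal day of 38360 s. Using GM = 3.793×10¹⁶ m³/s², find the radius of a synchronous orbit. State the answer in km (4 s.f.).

r_sync ≈ 1.122×10⁵ km

A synchronous orbit has period T, so by Kepler's third law a = (μT²/4π²)^(1/3).
μT²/4π² = 3.793×10¹⁶ × (3.836×10⁴)² / 39.48 = 1.414×10²⁴ m³.
a = 1.122×10⁸ m = 1.1223×10⁵ km.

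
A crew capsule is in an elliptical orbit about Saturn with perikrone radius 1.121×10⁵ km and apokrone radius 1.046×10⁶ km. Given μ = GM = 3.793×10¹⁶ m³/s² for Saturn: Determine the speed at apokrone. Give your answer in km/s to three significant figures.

v ≈ 2.65 km/s

Semi-major axis a = (r_p + r_a)/2 = 5.7905×10⁵ km = 5.790×10⁸ m.
Vis-viva: v² = μ(2/r − 1/a) = 3.793×10¹⁶ × (1.912×10⁻⁹ − 1.727×10⁻⁹) = 7.020×10⁶ m²/s².
v = 2650 m/s = 2.650 km/s.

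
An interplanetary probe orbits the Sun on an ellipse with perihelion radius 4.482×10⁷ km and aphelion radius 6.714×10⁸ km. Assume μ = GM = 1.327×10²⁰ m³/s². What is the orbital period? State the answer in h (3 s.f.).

T ≈ 32500 h

Semi-major axis a = (r_p + r_a)/2 = (4.4820×10⁷ + 6.7140×10⁸)/2 = 3.5811×10⁸ km = 3.581×10¹¹ m.
By Kepler's third law T = 2π√(a³/μ) = 2π × 1.860×10⁷ = 1.169×10⁸ s.
= 32470 h.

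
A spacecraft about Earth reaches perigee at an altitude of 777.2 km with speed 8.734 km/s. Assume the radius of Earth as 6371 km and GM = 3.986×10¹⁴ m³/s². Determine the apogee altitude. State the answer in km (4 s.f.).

r_p = 6371 + 777.2 = 7148.2 km = 7.148×10⁶ m.
Specific energy ε = v²/2 − μ/r = -1.762×10⁷ J/kg, so a = −μ/(2ε) = 1.131×10⁷ m.
The apsides satisfy r_p + r_a = 2a, so the apogee radius is 2a − r_p = 1.547×10⁷ m = 15473 km.
Apogee altitude = 15473 − 6371 = 9101.6 km.

apogee altitude ≈ 9102 km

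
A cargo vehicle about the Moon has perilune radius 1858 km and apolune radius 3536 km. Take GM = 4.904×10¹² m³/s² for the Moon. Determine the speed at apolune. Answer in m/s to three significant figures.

Semi-major axis a = (r_p + r_a)/2 = 2697.0 km = 2.697×10⁶ m.
Vis-viva: v² = μ(2/r − 1/a) = 4.904×10¹² × (5.656×10⁻⁷ − 3.708×10⁻⁷) = 9.554×10⁵ m²/s².
v = 977.5 m/s.

v ≈ 977 m/s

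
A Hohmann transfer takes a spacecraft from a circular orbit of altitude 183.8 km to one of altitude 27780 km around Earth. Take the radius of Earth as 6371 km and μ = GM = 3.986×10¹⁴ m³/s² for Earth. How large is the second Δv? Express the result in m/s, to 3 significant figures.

Δv ≈ 1480 m/s

r₁ = 6371 + 183.8 = 6554.8 km = 6.5548×10⁶ m.
r₂ = 6371 + 27780 = 34151 km = 3.4151×10⁷ m.
Transfer ellipse a_t = (r₁ + r₂)/2 = 2.035×10⁷ m.
At r₁: circular v_c1 = √(μ/r₁) = 7798 m/s; transfer-perigee v_p = √[μ(2/r₁ − 1/a_t)] = 10100 m/s.
At r₂: circular v_c2 = √(μ/r₂) = 3416 m/s; transfer-apogee v_a = √[μ(2/r₂ − 1/a_t)] = 1939 m/s.
Δv₂ = v_c2 − v_a = 1478 m/s.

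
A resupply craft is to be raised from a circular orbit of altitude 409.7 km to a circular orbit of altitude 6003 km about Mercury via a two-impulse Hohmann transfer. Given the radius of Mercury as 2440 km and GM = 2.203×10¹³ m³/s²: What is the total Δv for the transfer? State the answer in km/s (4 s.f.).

r₁ = 2440 + 409.7 = 2849.7 km = 2.8497×10⁶ m.
r₂ = 2440 + 6003 = 8443.0 km = 8.4430×10⁶ m.
Transfer ellipse a_t = (r₁ + r₂)/2 = 5.646×10⁶ m.
At r₁: circular v_c1 = √(μ/r₁) = 2780 m/s; transfer-periherm v_p = √[μ(2/r₁ − 1/a_t)] = 3400 m/s.
Δv₁ = v_p − v_c1 = 619.5 m/s.
At r₂: circular v_c2 = √(μ/r₂) = 1615 m/s; transfer-apoherm v_a = √[μ(2/r₂ − 1/a_t)] = 1148 m/s.
Δv₂ = v_c2 − v_a = 467.8 m/s.
Total Δv = Δv₁ + Δv₂ = 1087 m/s = 1.087 km/s.

Δv_total ≈ 1.087 km/s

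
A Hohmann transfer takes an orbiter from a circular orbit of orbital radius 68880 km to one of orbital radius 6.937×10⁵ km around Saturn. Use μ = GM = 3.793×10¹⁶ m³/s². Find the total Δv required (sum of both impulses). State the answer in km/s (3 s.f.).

Δv_total ≈ 12.4 km/s

r₁ = 68880 km = 6.888×10⁷ m.
r₂ = 6.937×10⁵ km = 6.937×10⁸ m.
Transfer ellipse a_t = (r₁ + r₂)/2 = 3.813×10⁸ m.
At r₁: circular v_c1 = √(μ/r₁) = 23470 m/s; transfer-perikrone v_p = √[μ(2/r₁ − 1/a_t)] = 31650 m/s.
Δv₁ = v_p − v_c1 = 8186 m/s.
At r₂: circular v_c2 = √(μ/r₂) = 7394 m/s; transfer-apokrone v_a = √[μ(2/r₂ − 1/a_t)] = 3143 m/s.
Δv₂ = v_c2 − v_a = 4252 m/s.
Total Δv = Δv₁ + Δv₂ = 12440 m/s = 12.44 km/s.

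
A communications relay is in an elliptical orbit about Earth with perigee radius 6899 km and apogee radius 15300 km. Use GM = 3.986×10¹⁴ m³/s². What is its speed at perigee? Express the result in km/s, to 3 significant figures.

Semi-major axis a = (r_p + r_a)/2 = 11100 km = 1.110×10⁷ m.
Vis-viva: v² = μ(2/r − 1/a) = 3.986×10¹⁴ × (2.899×10⁻⁷ − 9.009×10⁻⁸) = 7.964×10⁷ m²/s².
v = 8924 m/s = 8.924 km/s.

v ≈ 8.92 km/s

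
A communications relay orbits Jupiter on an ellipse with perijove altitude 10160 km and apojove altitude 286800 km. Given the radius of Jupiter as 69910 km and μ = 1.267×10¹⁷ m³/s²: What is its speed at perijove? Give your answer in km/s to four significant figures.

v ≈ 50.84 km/s

r_p = 69910 + 10160 = 80070 km = 8.0070×10⁷ m.
r_a = 69910 + 286800 = 356710 km = 3.5671×10⁸ m.
Semi-major axis a = (r_p + r_a)/2 = 2.1839×10⁵ km = 2.184×10⁸ m.
Vis-viva: v² = μ(2/r − 1/a) = 1.267×10¹⁷ × (2.498×10⁻⁸ − 4.579×10⁻⁹) = 2.585×10⁹ m²/s².
v = 50840 m/s = 50.84 km/s.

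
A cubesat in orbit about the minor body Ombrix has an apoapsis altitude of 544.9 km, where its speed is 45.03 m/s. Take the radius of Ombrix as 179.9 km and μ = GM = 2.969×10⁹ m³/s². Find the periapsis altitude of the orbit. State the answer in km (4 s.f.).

r_a = 179.9 + 544.9 = 724.80 km = 7.248×10⁵ m.
Specific energy ε = v²/2 − μ/r = -3.082×10³ J/kg, so a = −μ/(2ε) = 4.816×10⁵ m.
The apsides satisfy r_p + r_a = 2a, so the periapsis radius is 2a − r_a = 2.384×10⁵ m = 238.39 km.
Periapsis altitude = 238.39 − 179.9 = 58.494 km.

periapsis altitude ≈ 58.49 km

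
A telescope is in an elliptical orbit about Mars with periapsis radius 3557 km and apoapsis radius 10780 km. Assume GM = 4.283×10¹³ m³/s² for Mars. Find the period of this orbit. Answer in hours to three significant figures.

Semi-major axis a = (r_p + r_a)/2 = (3557.0 + 10780)/2 = 7168.5 km = 7.168×10⁶ m.
By Kepler's third law T = 2π√(a³/μ) = 2π × 2.933×10³ = 1.843×10⁴ s.
= 5.119 hours.

T ≈ 5.12 hours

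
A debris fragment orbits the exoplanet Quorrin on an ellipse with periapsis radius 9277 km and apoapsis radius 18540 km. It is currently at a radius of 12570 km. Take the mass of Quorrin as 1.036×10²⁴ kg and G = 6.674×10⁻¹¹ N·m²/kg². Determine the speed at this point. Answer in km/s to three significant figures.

μ = GM = 6.674×10⁻¹¹ × 1.036×10²⁴ = 6.914×10¹³ m³/s².
Semi-major axis a = (r_p + r_a)/2 = 13908 km = 1.391×10⁷ m.
Vis-viva: v² = μ(2/r − 1/a) = 6.914×10¹³ × (1.591×10⁻⁷ − 7.190×10⁻⁸) = 6.030×10⁶ m²/s².
v = 2456 m/s = 2.456 km/s.

v ≈ 2.46 km/s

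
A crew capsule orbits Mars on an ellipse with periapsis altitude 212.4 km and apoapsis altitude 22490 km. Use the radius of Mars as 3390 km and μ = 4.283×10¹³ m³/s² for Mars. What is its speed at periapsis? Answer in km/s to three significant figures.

r_p = 3390 + 212.4 = 3602.4 km = 3.6024×10⁶ m.
r_a = 3390 + 22490 = 25880 km = 2.5880×10⁷ m.
Semi-major axis a = (r_p + r_a)/2 = 14741 km = 1.474×10⁷ m.
Vis-viva: v² = μ(2/r − 1/a) = 4.283×10¹³ × (5.552×10⁻⁷ − 6.784×10⁻⁸) = 2.087×10⁷ m²/s².
v = 4569 m/s = 4.569 km/s.

v ≈ 4.57 km/s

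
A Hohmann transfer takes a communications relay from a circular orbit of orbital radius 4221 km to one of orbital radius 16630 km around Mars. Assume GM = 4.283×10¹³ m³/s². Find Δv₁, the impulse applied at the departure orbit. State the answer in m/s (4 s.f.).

Δv ≈ 837.7 m/s

r₁ = 4221 km = 4.221×10⁶ m.
r₂ = 16630 km = 1.663×10⁷ m.
Transfer ellipse a_t = (r₁ + r₂)/2 = 1.043×10⁷ m.
At r₁: circular v_c1 = √(μ/r₁) = 3185 m/s; transfer-periapsis v_p = √[μ(2/r₁ − 1/a_t)] = 4023 m/s.
Δv₁ = v_p − v_c1 = 837.7 m/s.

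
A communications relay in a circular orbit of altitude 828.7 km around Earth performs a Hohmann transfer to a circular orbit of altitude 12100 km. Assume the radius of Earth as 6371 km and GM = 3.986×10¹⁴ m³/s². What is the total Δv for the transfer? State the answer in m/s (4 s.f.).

r₁ = 6371 + 828.7 = 7199.7 km = 7.1997×10⁶ m.
r₂ = 6371 + 12100 = 18471 km = 1.8471×10⁷ m.
Transfer ellipse a_t = (r₁ + r₂)/2 = 1.284×10⁷ m.
At r₁: circular v_c1 = √(μ/r₁) = 7441 m/s; transfer-perigee v_p = √[μ(2/r₁ − 1/a_t)] = 8926 m/s.
Δv₁ = v_p − v_c1 = 1485 m/s.
At r₂: circular v_c2 = √(μ/r₂) = 4645 m/s; transfer-apogee v_a = √[μ(2/r₂ − 1/a_t)] = 3479 m/s.
Δv₂ = v_c2 − v_a = 1166 m/s.
Total Δv = Δv₁ + Δv₂ = 2651 m/s.

Δv_total ≈ 2651 m/s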